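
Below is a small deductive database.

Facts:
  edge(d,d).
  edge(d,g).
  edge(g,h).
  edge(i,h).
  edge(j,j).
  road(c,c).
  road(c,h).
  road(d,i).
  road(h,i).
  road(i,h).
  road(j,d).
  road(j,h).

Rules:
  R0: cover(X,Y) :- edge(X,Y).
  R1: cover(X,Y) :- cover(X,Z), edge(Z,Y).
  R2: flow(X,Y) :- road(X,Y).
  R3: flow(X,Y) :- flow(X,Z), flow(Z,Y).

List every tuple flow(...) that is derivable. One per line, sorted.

flow(c,c)
flow(c,h)
flow(c,i)
flow(d,h)
flow(d,i)
flow(h,h)
flow(h,i)
flow(i,h)
flow(i,i)
flow(j,d)
flow(j,h)
flow(j,i)

round 1: derive flow(c,c) via R2 from road(c,c)
round 1: derive flow(c,h) via R2 from road(c,h)
round 1: derive flow(d,i) via R2 from road(d,i)
round 1: derive flow(h,i) via R2 from road(h,i)
round 1: derive flow(i,h) via R2 from road(i,h)
round 1: derive flow(j,d) via R2 from road(j,d)
round 1: derive flow(j,h) via R2 from road(j,h)
round 2: derive flow(c,i) via R3 from flow(c,h), flow(h,i)
round 2: derive flow(d,h) via R3 from flow(d,i), flow(i,h)
round 2: derive flow(h,h) via R3 from flow(h,i), flow(i,h)
round 2: derive flow(i,i) via R3 from flow(i,h), flow(h,i)
round 2: derive flow(j,i) via R3 from flow(j,d), flow(d,i)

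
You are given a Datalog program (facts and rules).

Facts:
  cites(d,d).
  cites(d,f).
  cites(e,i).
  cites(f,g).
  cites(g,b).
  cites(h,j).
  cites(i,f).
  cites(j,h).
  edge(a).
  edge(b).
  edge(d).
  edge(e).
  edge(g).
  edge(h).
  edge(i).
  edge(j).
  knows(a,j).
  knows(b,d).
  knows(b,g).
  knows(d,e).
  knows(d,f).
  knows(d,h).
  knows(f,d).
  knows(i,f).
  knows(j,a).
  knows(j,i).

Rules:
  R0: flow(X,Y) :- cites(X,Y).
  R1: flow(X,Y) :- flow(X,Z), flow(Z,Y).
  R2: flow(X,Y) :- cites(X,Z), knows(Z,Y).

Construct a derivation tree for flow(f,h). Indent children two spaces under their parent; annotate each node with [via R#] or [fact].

round 1: derive flow(d,d) via R0 from cites(d,d)
round 1: derive flow(d,f) via R0 from cites(d,f)
round 1: derive flow(e,i) via R0 from cites(e,i)
round 1: derive flow(f,g) via R0 from cites(f,g)
round 1: derive flow(g,b) via R0 from cites(g,b)
round 1: derive flow(h,j) via R0 from cites(h,j)
round 1: derive flow(i,f) via R0 from cites(i,f)
round 1: derive flow(j,h) via R0 from cites(j,h)
round 1: derive flow(d,e) via R2 from cites(d,d), knows(d,e)
round 1: derive flow(d,h) via R2 from cites(d,d), knows(d,h)
round 1: derive flow(e,f) via R2 from cites(e,i), knows(i,f)
round 1: derive flow(g,d) via R2 from cites(g,b), knows(b,d)
round 1: derive flow(g,g) via R2 from cites(g,b), knows(b,g)
round 1: derive flow(h,a) via R2 from cites(h,j), knows(j,a)
round 1: derive flow(h,i) via R2 from cites(h,j), knows(j,i)
round 1: derive flow(i,d) via R2 from cites(i,f), knows(f,d)
round 2: derive flow(d,a) via R1 from flow(d,h), flow(h,a)
round 2: derive flow(d,g) via R1 from flow(d,f), flow(f,g)
round 2: derive flow(d,i) via R1 from flow(d,e), flow(e,i)
round 2: derive flow(d,j) via R1 from flow(d,h), flow(h,j)
round 2: derive flow(e,d) via R1 from flow(e,i), flow(i,d)
round 2: derive flow(e,g) via R1 from flow(e,f), flow(f,g)
round 2: derive flow(f,b) via R1 from flow(f,g), flow(g,b)
round 2: derive flow(f,d) via R1 from flow(f,g), flow(g,d)
round 2: derive flow(g,e) via R1 from flow(g,d), flow(d,e)
round 2: derive flow(g,f) via R1 from flow(g,d), flow(d,f)
round 2: derive flow(g,h) via R1 from flow(g,d), flow(d,h)
round 2: derive flow(h,d) via R1 from flow(h,i), flow(i,d)
round 2: derive flow(h,f) via R1 from flow(h,i), flow(i,f)
round 2: derive flow(h,h) via R1 from flow(h,j), flow(j,h)
round 2: derive flow(i,e) via R1 from flow(i,d), flow(d,e)
round 2: derive flow(i,g) via R1 from flow(i,f), flow(f,g)
round 2: derive flow(i,h) via R1 from flow(i,d), flow(d,h)
round 2: derive flow(j,a) via R1 from flow(j,h), flow(h,a)
round 2: derive flow(j,i) via R1 from flow(j,h), flow(h,i)
round 2: derive flow(j,j) via R1 from flow(j,h), flow(h,j)
round 3: derive flow(d,b) via R1 from flow(d,f), flow(f,b)
round 3: derive flow(e,a) via R1 from flow(e,d), flow(d,a)
round 3: derive flow(e,b) via R1 from flow(e,f), flow(f,b)
round 3: derive flow(e,e) via R1 from flow(e,d), flow(d,e)
round 3: derive flow(e,h) via R1 from flow(e,d), flow(d,h)
round 3: derive flow(e,j) via R1 from flow(e,d), flow(d,j)
round 3: derive flow(f,a) via R1 from flow(f,d), flow(d,a)
round 3: derive flow(f,e) via R1 from flow(f,d), flow(d,e)
round 3: derive flow(f,f) via R1 from flow(f,d), flow(d,f)
round 3: derive flow(f,h) via R1 from flow(f,d), flow(d,h)
round 3: derive flow(f,i) via R1 from flow(f,d), flow(d,i)
round 3: derive flow(f,j) via R1 from flow(f,d), flow(d,j)
round 3: derive flow(g,a) via R1 from flow(g,d), flow(d,a)
round 3: derive flow(g,i) via R1 from flow(g,d), flow(d,i)
round 3: derive flow(g,j) via R1 from flow(g,d), flow(d,j)
round 3: derive flow(h,b) via R1 from flow(h,f), flow(f,b)
round 3: derive flow(h,e) via R1 from flow(h,d), flow(d,e)
round 3: derive flow(h,g) via R1 from flow(h,d), flow(d,g)
round 3: derive flow(i,a) via R1 from flow(i,d), flow(d,a)
round 3: derive flow(i,b) via R1 from flow(i,f), flow(f,b)
round 3: derive flow(i,i) via R1 from flow(i,d), flow(d,i)
round 3: derive flow(i,j) via R1 from flow(i,d), flow(d,j)
round 3: derive flow(j,d) via R1 from flow(j,h), flow(h,d)
round 3: derive flow(j,e) via R1 from flow(j,i), flow(i,e)
round 3: derive flow(j,f) via R1 from flow(j,h), flow(h,f)
round 3: derive flow(j,g) via R1 from flow(j,i), flow(i,g)
round 4: derive flow(j,b) via R1 from flow(j,d), flow(d,b)

flow(f,h)  [via R1]
  flow(f,d)  [via R1]
    flow(f,g)  [via R0]
      cites(f,g)  [fact]
    flow(g,d)  [via R2]
      cites(g,b)  [fact]
      knows(b,d)  [fact]
  flow(d,h)  [via R2]
    cites(d,d)  [fact]
    knows(d,h)  [fact]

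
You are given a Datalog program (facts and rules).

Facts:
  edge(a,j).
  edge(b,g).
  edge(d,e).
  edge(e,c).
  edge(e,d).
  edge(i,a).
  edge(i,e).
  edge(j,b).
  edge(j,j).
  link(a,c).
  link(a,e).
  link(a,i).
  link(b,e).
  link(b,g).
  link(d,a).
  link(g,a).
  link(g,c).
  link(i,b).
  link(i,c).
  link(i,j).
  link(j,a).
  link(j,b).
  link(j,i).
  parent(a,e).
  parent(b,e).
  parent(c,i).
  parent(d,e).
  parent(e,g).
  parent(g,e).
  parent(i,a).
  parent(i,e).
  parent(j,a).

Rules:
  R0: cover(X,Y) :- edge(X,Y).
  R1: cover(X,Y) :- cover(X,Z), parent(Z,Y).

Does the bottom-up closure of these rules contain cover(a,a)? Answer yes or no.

yes

round 1: derive cover(a,j) via R0 from edge(a,j)
round 1: derive cover(b,g) via R0 from edge(b,g)
round 1: derive cover(d,e) via R0 from edge(d,e)
round 1: derive cover(e,c) via R0 from edge(e,c)
round 1: derive cover(e,d) via R0 from edge(e,d)
round 1: derive cover(i,a) via R0 from edge(i,a)
round 1: derive cover(i,e) via R0 from edge(i,e)
round 1: derive cover(j,b) via R0 from edge(j,b)
round 1: derive cover(j,j) via R0 from edge(j,j)
round 2: derive cover(a,a) via R1 from cover(a,j), parent(j,a)
round 2: derive cover(b,e) via R1 from cover(b,g), parent(g,e)
round 2: derive cover(d,g) via R1 from cover(d,e), parent(e,g)
round 2: derive cover(e,e) via R1 from cover(e,d), parent(d,e)
round 2: derive cover(e,i) via R1 from cover(e,c), parent(c,i)
round 2: derive cover(i,g) via R1 from cover(i,e), parent(e,g)
round 2: derive cover(j,a) via R1 from cover(j,j), parent(j,a)
round 2: derive cover(j,e) via R1 from cover(j,b), parent(b,e)
round 3: derive cover(a,e) via R1 from cover(a,a), parent(a,e)
round 3: derive cover(e,a) via R1 from cover(e,i), parent(i,a)
round 3: derive cover(e,g) via R1 from cover(e,e), parent(e,g)
round 3: derive cover(j,g) via R1 from cover(j,e), parent(e,g)
round 4: derive cover(a,g) via R1 from cover(a,e), parent(e,g)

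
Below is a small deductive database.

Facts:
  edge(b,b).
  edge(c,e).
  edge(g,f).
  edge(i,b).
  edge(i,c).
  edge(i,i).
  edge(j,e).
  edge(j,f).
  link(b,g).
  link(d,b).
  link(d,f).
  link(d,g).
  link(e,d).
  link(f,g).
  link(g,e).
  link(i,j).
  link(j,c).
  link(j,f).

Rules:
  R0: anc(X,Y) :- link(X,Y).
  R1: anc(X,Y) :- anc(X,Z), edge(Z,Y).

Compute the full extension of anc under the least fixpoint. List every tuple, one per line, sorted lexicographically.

round 1: derive anc(b,g) via R0 from link(b,g)
round 1: derive anc(d,b) via R0 from link(d,b)
round 1: derive anc(d,f) via R0 from link(d,f)
round 1: derive anc(d,g) via R0 from link(d,g)
round 1: derive anc(e,d) via R0 from link(e,d)
round 1: derive anc(f,g) via R0 from link(f,g)
round 1: derive anc(g,e) via R0 from link(g,e)
round 1: derive anc(i,j) via R0 from link(i,j)
round 1: derive anc(j,c) via R0 from link(j,c)
round 1: derive anc(j,f) via R0 from link(j,f)
round 2: derive anc(b,f) via R1 from anc(b,g), edge(g,f)
round 2: derive anc(f,f) via R1 from anc(f,g), edge(g,f)
round 2: derive anc(i,e) via R1 from anc(i,j), edge(j,e)
round 2: derive anc(i,f) via R1 from anc(i,j), edge(j,f)
round 2: derive anc(j,e) via R1 from anc(j,c), edge(c,e)

anc(b,f)
anc(b,g)
anc(d,b)
anc(d,f)
anc(d,g)
anc(e,d)
anc(f,f)
anc(f,g)
anc(g,e)
anc(i,e)
anc(i,f)
anc(i,j)
anc(j,c)
anc(j,e)
anc(j,f)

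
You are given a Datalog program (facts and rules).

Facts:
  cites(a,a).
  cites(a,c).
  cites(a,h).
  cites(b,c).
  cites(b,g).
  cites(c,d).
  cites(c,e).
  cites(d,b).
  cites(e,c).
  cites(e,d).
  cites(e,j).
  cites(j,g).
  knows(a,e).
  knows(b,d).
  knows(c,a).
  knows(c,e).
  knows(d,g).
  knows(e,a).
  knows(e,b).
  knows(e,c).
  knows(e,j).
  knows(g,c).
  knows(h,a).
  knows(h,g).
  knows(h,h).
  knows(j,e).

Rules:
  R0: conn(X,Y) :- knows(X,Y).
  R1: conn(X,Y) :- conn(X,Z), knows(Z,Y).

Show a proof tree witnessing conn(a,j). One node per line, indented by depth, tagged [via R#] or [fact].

conn(a,j)  [via R1]
  conn(a,e)  [via R0]
    knows(a,e)  [fact]
  knows(e,j)  [fact]

round 1: derive conn(a,e) via R0 from knows(a,e)
round 1: derive conn(b,d) via R0 from knows(b,d)
round 1: derive conn(c,a) via R0 from knows(c,a)
round 1: derive conn(c,e) via R0 from knows(c,e)
round 1: derive conn(d,g) via R0 from knows(d,g)
round 1: derive conn(e,a) via R0 from knows(e,a)
round 1: derive conn(e,b) via R0 from knows(e,b)
round 1: derive conn(e,c) via R0 from knows(e,c)
round 1: derive conn(e,j) via R0 from knows(e,j)
round 1: derive conn(g,c) via R0 from knows(g,c)
round 1: derive conn(h,a) via R0 from knows(h,a)
round 1: derive conn(h,g) via R0 from knows(h,g)
round 1: derive conn(h,h) via R0 from knows(h,h)
round 1: derive conn(j,e) via R0 from knows(j,e)
round 2: derive conn(a,a) via R1 from conn(a,e), knows(e,a)
round 2: derive conn(a,b) via R1 from conn(a,e), knows(e,b)
round 2: derive conn(a,c) via R1 from conn(a,e), knows(e,c)
round 2: derive conn(a,j) via R1 from conn(a,e), knows(e,j)
round 2: derive conn(b,g) via R1 from conn(b,d), knows(d,g)
round 2: derive conn(c,b) via R1 from conn(c,e), knows(e,b)
round 2: derive conn(c,c) via R1 from conn(c,e), knows(e,c)
round 2: derive conn(c,j) via R1 from conn(c,e), knows(e,j)
round 2: derive conn(d,c) via R1 from conn(d,g), knows(g,c)
round 2: derive conn(e,d) via R1 from conn(e,b), knows(b,d)
round 2: derive conn(e,e) via R1 from conn(e,a), knows(a,e)
round 2: derive conn(g,a) via R1 from conn(g,c), knows(c,a)
round 2: derive conn(g,e) via R1 from conn(g,c), knows(c,e)
round 2: derive conn(h,c) via R1 from conn(h,g), knows(g,c)
round 2: derive conn(h,e) via R1 from conn(h,a), knows(a,e)
round 2: derive conn(j,a) via R1 from conn(j,e), knows(e,a)
round 2: derive conn(j,b) via R1 from conn(j,e), knows(e,b)
round 2: derive conn(j,c) via R1 from conn(j,e), knows(e,c)
round 2: derive conn(j,j) via R1 from conn(j,e), knows(e,j)
round 3: derive conn(a,d) via R1 from conn(a,b), knows(b,d)
round 3: derive conn(b,c) via R1 from conn(b,g), knows(g,c)
round 3: derive conn(c,d) via R1 from conn(c,b), knows(b,d)
round 3: derive conn(d,a) via R1 from conn(d,c), knows(c,a)
round 3: derive conn(d,e) via R1 from conn(d,c), knows(c,e)
round 3: derive conn(e,g) via R1 from conn(e,d), knows(d,g)
round 3: derive conn(g,b) via R1 from conn(g,e), knows(e,b)
round 3: derive conn(g,j) via R1 from conn(g,e), knows(e,j)
round 3: derive conn(h,b) via R1 from conn(h,e), knows(e,b)
round 3: derive conn(h,j) via R1 from conn(h,e), knows(e,j)
round 3: derive conn(j,d) via R1 from conn(j,b), knows(b,d)
round 4: derive conn(a,g) via R1 from conn(a,d), knows(d,g)
round 4: derive conn(b,a) via R1 from conn(b,c), knows(c,a)
round 4: derive conn(b,e) via R1 from conn(b,c), knows(c,e)
round 4: derive conn(c,g) via R1 from conn(c,d), knows(d,g)
round 4: derive conn(d,b) via R1 from conn(d,e), knows(e,b)
round 4: derive conn(d,j) via R1 from conn(d,e), knows(e,j)
round 4: derive conn(g,d) via R1 from conn(g,b), knows(b,d)
round 4: derive conn(h,d) via R1 from conn(h,b), knows(b,d)
round 4: derive conn(j,g) via R1 from conn(j,d), knows(d,g)
round 5: derive conn(b,b) via R1 from conn(b,e), knows(e,b)
round 5: derive conn(b,j) via R1 from conn(b,e), knows(e,j)
round 5: derive conn(d,d) via R1 from conn(d,b), knows(b,d)
round 5: derive conn(g,g) via R1 from conn(g,d), knows(d,g)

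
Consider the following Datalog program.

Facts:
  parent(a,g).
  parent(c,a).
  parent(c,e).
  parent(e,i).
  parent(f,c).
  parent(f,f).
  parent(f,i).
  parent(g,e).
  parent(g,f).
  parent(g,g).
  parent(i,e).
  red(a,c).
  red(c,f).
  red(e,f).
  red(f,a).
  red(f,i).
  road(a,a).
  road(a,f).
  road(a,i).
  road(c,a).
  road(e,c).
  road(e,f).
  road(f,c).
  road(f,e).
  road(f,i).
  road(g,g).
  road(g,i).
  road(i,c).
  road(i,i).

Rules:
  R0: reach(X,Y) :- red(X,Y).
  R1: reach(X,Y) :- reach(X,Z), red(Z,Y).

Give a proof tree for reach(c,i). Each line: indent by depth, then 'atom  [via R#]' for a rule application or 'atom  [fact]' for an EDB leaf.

round 1: derive reach(a,c) via R0 from red(a,c)
round 1: derive reach(c,f) via R0 from red(c,f)
round 1: derive reach(e,f) via R0 from red(e,f)
round 1: derive reach(f,a) via R0 from red(f,a)
round 1: derive reach(f,i) via R0 from red(f,i)
round 2: derive reach(a,f) via R1 from reach(a,c), red(c,f)
round 2: derive reach(c,a) via R1 from reach(c,f), red(f,a)
round 2: derive reach(c,i) via R1 from reach(c,f), red(f,i)
round 2: derive reach(e,a) via R1 from reach(e,f), red(f,a)
round 2: derive reach(e,i) via R1 from reach(e,f), red(f,i)
round 2: derive reach(f,c) via R1 from reach(f,a), red(a,c)
round 3: derive reach(a,a) via R1 from reach(a,f), red(f,a)
round 3: derive reach(a,i) via R1 from reach(a,f), red(f,i)
round 3: derive reach(c,c) via R1 from reach(c,a), red(a,c)
round 3: derive reach(e,c) via R1 from reach(e,a), red(a,c)
round 3: derive reach(f,f) via R1 from reach(f,c), red(c,f)

reach(c,i)  [via R1]
  reach(c,f)  [via R0]
    red(c,f)  [fact]
  red(f,i)  [fact]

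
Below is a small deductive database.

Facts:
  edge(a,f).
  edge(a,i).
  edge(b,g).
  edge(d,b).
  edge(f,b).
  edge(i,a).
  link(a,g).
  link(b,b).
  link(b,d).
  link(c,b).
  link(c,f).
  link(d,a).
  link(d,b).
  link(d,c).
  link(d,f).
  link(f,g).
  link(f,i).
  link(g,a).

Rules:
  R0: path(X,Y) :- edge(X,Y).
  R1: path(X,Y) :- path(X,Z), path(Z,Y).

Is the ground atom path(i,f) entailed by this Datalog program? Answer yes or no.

round 1: derive path(a,f) via R0 from edge(a,f)
round 1: derive path(a,i) via R0 from edge(a,i)
round 1: derive path(b,g) via R0 from edge(b,g)
round 1: derive path(d,b) via R0 from edge(d,b)
round 1: derive path(f,b) via R0 from edge(f,b)
round 1: derive path(i,a) via R0 from edge(i,a)
round 2: derive path(a,a) via R1 from path(a,i), path(i,a)
round 2: derive path(a,b) via R1 from path(a,f), path(f,b)
round 2: derive path(d,g) via R1 from path(d,b), path(b,g)
round 2: derive path(f,g) via R1 from path(f,b), path(b,g)
round 2: derive path(i,f) via R1 from path(i,a), path(a,f)
round 2: derive path(i,i) via R1 from path(i,a), path(a,i)
round 3: derive path(a,g) via R1 from path(a,b), path(b,g)
round 3: derive path(i,b) via R1 from path(i,a), path(a,b)
round 3: derive path(i,g) via R1 from path(i,f), path(f,g)

yes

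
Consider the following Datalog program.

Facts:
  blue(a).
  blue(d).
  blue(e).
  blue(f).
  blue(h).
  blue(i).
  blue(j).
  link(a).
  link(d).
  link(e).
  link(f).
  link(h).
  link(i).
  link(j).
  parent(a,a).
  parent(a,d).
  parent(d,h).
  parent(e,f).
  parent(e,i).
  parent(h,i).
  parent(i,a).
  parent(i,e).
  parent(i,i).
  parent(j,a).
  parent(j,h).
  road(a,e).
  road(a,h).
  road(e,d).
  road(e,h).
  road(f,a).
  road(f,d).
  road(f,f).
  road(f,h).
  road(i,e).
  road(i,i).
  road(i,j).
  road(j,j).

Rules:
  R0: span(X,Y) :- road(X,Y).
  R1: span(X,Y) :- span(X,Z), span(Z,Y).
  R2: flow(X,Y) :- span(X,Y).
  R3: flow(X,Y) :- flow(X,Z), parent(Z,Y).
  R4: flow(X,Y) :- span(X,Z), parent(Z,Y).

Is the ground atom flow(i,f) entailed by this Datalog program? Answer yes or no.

round 1: derive span(a,e) via R0 from road(a,e)
round 1: derive span(a,h) via R0 from road(a,h)
round 1: derive span(e,d) via R0 from road(e,d)
round 1: derive span(e,h) via R0 from road(e,h)
round 1: derive span(f,a) via R0 from road(f,a)
round 1: derive span(f,d) via R0 from road(f,d)
round 1: derive span(f,f) via R0 from road(f,f)
round 1: derive span(f,h) via R0 from road(f,h)
round 1: derive span(i,e) via R0 from road(i,e)
round 1: derive span(i,i) via R0 from road(i,i)
round 1: derive span(i,j) via R0 from road(i,j)
round 1: derive span(j,j) via R0 from road(j,j)
round 2: derive span(a,d) via R1 from span(a,e), span(e,d)
round 2: derive span(f,e) via R1 from span(f,a), span(a,e)
round 2: derive span(i,d) via R1 from span(i,e), span(e,d)
round 2: derive span(i,h) via R1 from span(i,e), span(e,h)
round 2: derive flow(a,e) via R2 from span(a,e)
round 2: derive flow(a,h) via R2 from span(a,h)
round 2: derive flow(e,d) via R2 from span(e,d)
round 2: derive flow(e,h) via R2 from span(e,h)
round 2: derive flow(f,a) via R2 from span(f,a)
round 2: derive flow(f,d) via R2 from span(f,d)
round 2: derive flow(f,f) via R2 from span(f,f)
round 2: derive flow(f,h) via R2 from span(f,h)
round 2: derive flow(i,e) via R2 from span(i,e)
round 2: derive flow(i,i) via R2 from span(i,i)
round 2: derive flow(i,j) via R2 from span(i,j)
round 2: derive flow(j,j) via R2 from span(j,j)
round 2: derive flow(a,f) via R4 from span(a,e), parent(e,f)
round 2: derive flow(a,i) via R4 from span(a,e), parent(e,i)
round 2: derive flow(e,i) via R4 from span(e,h), parent(h,i)
round 2: derive flow(f,i) via R4 from span(f,h), parent(h,i)
round 2: derive flow(i,a) via R4 from span(i,i), parent(i,a)
round 2: derive flow(i,f) via R4 from span(i,e), parent(e,f)
round 2: derive flow(i,h) via R4 from span(i,j), parent(j,h)
round 2: derive flow(j,a) via R4 from span(j,j), parent(j,a)
round 2: derive flow(j,h) via R4 from span(j,j), parent(j,h)
round 3: derive flow(a,d) via R2 from span(a,d)
round 3: derive flow(f,e) via R2 from span(f,e)
round 3: derive flow(i,d) via R2 from span(i,d)
round 3: derive flow(a,a) via R3 from flow(a,i), parent(i,a)
round 3: derive flow(e,a) via R3 from flow(e,i), parent(i,a)
round 3: derive flow(e,e) via R3 from flow(e,i), parent(i,e)
round 3: derive flow(j,d) via R3 from flow(j,a), parent(a,d)
round 3: derive flow(j,i) via R3 from flow(j,h), parent(h,i)
round 4: derive flow(e,f) via R3 from flow(e,e), parent(e,f)
round 4: derive flow(j,e) via R3 from flow(j,i), parent(i,e)
round 5: derive flow(j,f) via R3 from flow(j,e), parent(e,f)

yes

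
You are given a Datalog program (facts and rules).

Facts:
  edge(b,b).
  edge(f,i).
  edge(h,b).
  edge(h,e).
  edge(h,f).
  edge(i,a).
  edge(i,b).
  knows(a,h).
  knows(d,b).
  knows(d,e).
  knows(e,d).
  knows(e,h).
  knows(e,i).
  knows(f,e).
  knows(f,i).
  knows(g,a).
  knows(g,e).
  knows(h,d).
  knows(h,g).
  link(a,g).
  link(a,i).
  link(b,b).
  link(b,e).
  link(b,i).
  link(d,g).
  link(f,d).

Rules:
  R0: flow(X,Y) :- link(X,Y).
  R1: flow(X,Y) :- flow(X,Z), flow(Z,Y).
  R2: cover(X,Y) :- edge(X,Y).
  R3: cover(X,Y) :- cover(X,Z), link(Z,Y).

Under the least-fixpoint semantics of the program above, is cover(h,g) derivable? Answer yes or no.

round 1: derive cover(b,b) via R2 from edge(b,b)
round 1: derive cover(f,i) via R2 from edge(f,i)
round 1: derive cover(h,b) via R2 from edge(h,b)
round 1: derive cover(h,e) via R2 from edge(h,e)
round 1: derive cover(h,f) via R2 from edge(h,f)
round 1: derive cover(i,a) via R2 from edge(i,a)
round 1: derive cover(i,b) via R2 from edge(i,b)
round 2: derive cover(b,e) via R3 from cover(b,b), link(b,e)
round 2: derive cover(b,i) via R3 from cover(b,b), link(b,i)
round 2: derive cover(h,d) via R3 from cover(h,f), link(f,d)
round 2: derive cover(h,i) via R3 from cover(h,b), link(b,i)
round 2: derive cover(i,e) via R3 from cover(i,b), link(b,e)
round 2: derive cover(i,g) via R3 from cover(i,a), link(a,g)
round 2: derive cover(i,i) via R3 from cover(i,a), link(a,i)
round 3: derive cover(h,g) via R3 from cover(h,d), link(d,g)

yes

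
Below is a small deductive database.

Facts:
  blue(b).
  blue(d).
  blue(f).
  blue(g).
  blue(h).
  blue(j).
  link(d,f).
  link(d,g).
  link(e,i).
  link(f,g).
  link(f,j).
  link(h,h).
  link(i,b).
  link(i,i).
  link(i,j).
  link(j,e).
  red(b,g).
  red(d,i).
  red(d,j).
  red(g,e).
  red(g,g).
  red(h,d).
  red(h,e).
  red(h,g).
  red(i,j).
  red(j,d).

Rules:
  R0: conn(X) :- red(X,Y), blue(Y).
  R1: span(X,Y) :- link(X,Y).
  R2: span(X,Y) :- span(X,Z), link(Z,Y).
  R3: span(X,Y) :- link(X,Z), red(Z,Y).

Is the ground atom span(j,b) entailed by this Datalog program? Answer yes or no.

yes

round 1: derive span(d,f) via R1 from link(d,f)
round 1: derive span(d,g) via R1 from link(d,g)
round 1: derive span(e,i) via R1 from link(e,i)
round 1: derive span(f,g) via R1 from link(f,g)
round 1: derive span(f,j) via R1 from link(f,j)
round 1: derive span(h,h) via R1 from link(h,h)
round 1: derive span(i,b) via R1 from link(i,b)
round 1: derive span(i,i) via R1 from link(i,i)
round 1: derive span(i,j) via R1 from link(i,j)
round 1: derive span(j,e) via R1 from link(j,e)
round 1: derive span(d,e) via R3 from link(d,g), red(g,e)
round 1: derive span(e,j) via R3 from link(e,i), red(i,j)
round 1: derive span(f,d) via R3 from link(f,j), red(j,d)
round 1: derive span(f,e) via R3 from link(f,g), red(g,e)
round 1: derive span(h,d) via R3 from link(h,h), red(h,d)
round 1: derive span(h,e) via R3 from link(h,h), red(h,e)
round 1: derive span(h,g) via R3 from link(h,h), red(h,g)
round 1: derive span(i,d) via R3 from link(i,j), red(j,d)
round 1: derive span(i,g) via R3 from link(i,b), red(b,g)
round 2: derive span(d,i) via R2 from span(d,e), link(e,i)
round 2: derive span(d,j) via R2 from span(d,f), link(f,j)
round 2: derive span(e,b) via R2 from span(e,i), link(i,b)
round 2: derive span(e,e) via R2 from span(e,j), link(j,e)
round 2: derive span(f,f) via R2 from span(f,d), link(d,f)
round 2: derive span(f,i) via R2 from span(f,e), link(e,i)
round 2: derive span(h,f) via R2 from span(h,d), link(d,f)
round 2: derive span(h,i) via R2 from span(h,e), link(e,i)
round 2: derive span(i,e) via R2 from span(i,j), link(j,e)
round 2: derive span(i,f) via R2 from span(i,d), link(d,f)
round 2: derive span(j,i) via R2 from span(j,e), link(e,i)
round 3: derive span(d,b) via R2 from span(d,i), link(i,b)
round 3: derive span(f,b) via R2 from span(f,i), link(i,b)
round 3: derive span(h,b) via R2 from span(h,i), link(i,b)
round 3: derive span(h,j) via R2 from span(h,f), link(f,j)
round 3: derive span(j,b) via R2 from span(j,i), link(i,b)
round 3: derive span(j,j) via R2 from span(j,i), link(i,j)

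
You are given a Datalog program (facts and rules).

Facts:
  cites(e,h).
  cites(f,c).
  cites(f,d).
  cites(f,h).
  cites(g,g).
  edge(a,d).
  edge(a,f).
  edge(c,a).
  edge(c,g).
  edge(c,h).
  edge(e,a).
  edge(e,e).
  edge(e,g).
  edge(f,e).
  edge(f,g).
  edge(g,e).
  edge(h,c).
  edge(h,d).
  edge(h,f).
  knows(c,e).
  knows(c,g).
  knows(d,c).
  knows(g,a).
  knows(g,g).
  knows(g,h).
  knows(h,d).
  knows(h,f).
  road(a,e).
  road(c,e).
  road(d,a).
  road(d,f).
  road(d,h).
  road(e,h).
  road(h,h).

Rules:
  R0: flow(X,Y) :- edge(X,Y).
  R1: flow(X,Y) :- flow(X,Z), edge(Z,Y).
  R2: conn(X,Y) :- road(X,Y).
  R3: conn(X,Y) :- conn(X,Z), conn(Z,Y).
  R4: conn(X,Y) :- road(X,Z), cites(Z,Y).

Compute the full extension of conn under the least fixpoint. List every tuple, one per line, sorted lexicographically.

conn(a,e)
conn(a,h)
conn(c,e)
conn(c,h)
conn(d,a)
conn(d,c)
conn(d,d)
conn(d,e)
conn(d,f)
conn(d,h)
conn(e,h)
conn(h,h)

round 1: derive conn(a,e) via R2 from road(a,e)
round 1: derive conn(c,e) via R2 from road(c,e)
round 1: derive conn(d,a) via R2 from road(d,a)
round 1: derive conn(d,f) via R2 from road(d,f)
round 1: derive conn(d,h) via R2 from road(d,h)
round 1: derive conn(e,h) via R2 from road(e,h)
round 1: derive conn(h,h) via R2 from road(h,h)
round 1: derive conn(a,h) via R4 from road(a,e), cites(e,h)
round 1: derive conn(c,h) via R4 from road(c,e), cites(e,h)
round 1: derive conn(d,c) via R4 from road(d,f), cites(f,c)
round 1: derive conn(d,d) via R4 from road(d,f), cites(f,d)
round 2: derive conn(d,e) via R3 from conn(d,a), conn(a,e)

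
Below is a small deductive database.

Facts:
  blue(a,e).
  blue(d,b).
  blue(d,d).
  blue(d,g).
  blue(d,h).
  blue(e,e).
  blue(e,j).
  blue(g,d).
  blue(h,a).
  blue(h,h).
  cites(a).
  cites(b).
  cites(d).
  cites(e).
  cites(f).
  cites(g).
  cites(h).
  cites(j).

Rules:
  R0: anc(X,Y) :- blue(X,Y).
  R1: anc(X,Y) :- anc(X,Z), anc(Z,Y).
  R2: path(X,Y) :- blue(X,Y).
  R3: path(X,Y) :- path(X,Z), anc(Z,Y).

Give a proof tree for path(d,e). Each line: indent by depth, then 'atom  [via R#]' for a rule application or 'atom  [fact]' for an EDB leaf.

round 1: derive anc(a,e) via R0 from blue(a,e)
round 1: derive anc(d,b) via R0 from blue(d,b)
round 1: derive anc(d,d) via R0 from blue(d,d)
round 1: derive anc(d,g) via R0 from blue(d,g)
round 1: derive anc(d,h) via R0 from blue(d,h)
round 1: derive anc(e,e) via R0 from blue(e,e)
round 1: derive anc(e,j) via R0 from blue(e,j)
round 1: derive anc(g,d) via R0 from blue(g,d)
round 1: derive anc(h,a) via R0 from blue(h,a)
round 1: derive anc(h,h) via R0 from blue(h,h)
round 1: derive path(a,e) via R2 from blue(a,e)
round 1: derive path(d,b) via R2 from blue(d,b)
round 1: derive path(d,d) via R2 from blue(d,d)
round 1: derive path(d,g) via R2 from blue(d,g)
round 1: derive path(d,h) via R2 from blue(d,h)
round 1: derive path(e,e) via R2 from blue(e,e)
round 1: derive path(e,j) via R2 from blue(e,j)
round 1: derive path(g,d) via R2 from blue(g,d)
round 1: derive path(h,a) via R2 from blue(h,a)
round 1: derive path(h,h) via R2 from blue(h,h)
round 2: derive anc(a,j) via R1 from anc(a,e), anc(e,j)
round 2: derive anc(d,a) via R1 from anc(d,h), anc(h,a)
round 2: derive anc(g,b) via R1 from anc(g,d), anc(d,b)
round 2: derive anc(g,g) via R1 from anc(g,d), anc(d,g)
round 2: derive anc(g,h) via R1 from anc(g,d), anc(d,h)
round 2: derive anc(h,e) via R1 from anc(h,a), anc(a,e)
round 2: derive path(a,j) via R3 from path(a,e), anc(e,j)
round 2: derive path(d,a) via R3 from path(d,h), anc(h,a)
round 2: derive path(g,b) via R3 from path(g,d), anc(d,b)
round 2: derive path(g,g) via R3 from path(g,d), anc(d,g)
round 2: derive path(g,h) via R3 from path(g,d), anc(d,h)
round 2: derive path(h,e) via R3 from path(h,a), anc(a,e)
round 3: derive anc(d,e) via R1 from anc(d,a), anc(a,e)
round 3: derive anc(d,j) via R1 from anc(d,a), anc(a,j)
round 3: derive anc(g,a) via R1 from anc(g,d), anc(d,a)
round 3: derive anc(g,e) via R1 from anc(g,h), anc(h,e)
round 3: derive anc(h,j) via R1 from anc(h,a), anc(a,j)
round 3: derive path(d,e) via R3 from path(d,a), anc(a,e)
round 3: derive path(d,j) via R3 from path(d,a), anc(a,j)
round 3: derive path(g,a) via R3 from path(g,d), anc(d,a)
round 3: derive path(g,e) via R3 from path(g,h), anc(h,e)
round 3: derive path(h,j) via R3 from path(h,a), anc(a,j)
round 4: derive anc(g,j) via R1 from anc(g,a), anc(a,j)
round 4: derive path(g,j) via R3 from path(g,a), anc(a,j)

path(d,e)  [via R3]
  path(d,a)  [via R3]
    path(d,h)  [via R2]
      blue(d,h)  [fact]
    anc(h,a)  [via R0]
      blue(h,a)  [fact]
  anc(a,e)  [via R0]
    blue(a,e)  [fact]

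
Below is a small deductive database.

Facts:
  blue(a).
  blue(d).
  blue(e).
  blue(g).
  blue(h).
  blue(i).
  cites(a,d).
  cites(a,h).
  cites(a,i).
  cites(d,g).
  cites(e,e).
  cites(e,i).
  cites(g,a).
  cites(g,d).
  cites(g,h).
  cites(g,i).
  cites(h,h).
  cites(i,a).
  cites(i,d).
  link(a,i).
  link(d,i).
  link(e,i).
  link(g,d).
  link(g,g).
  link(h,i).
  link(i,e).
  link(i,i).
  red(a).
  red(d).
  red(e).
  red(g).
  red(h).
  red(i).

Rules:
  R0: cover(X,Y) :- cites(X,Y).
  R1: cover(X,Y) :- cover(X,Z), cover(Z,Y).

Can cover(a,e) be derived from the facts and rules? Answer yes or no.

round 1: derive cover(a,d) via R0 from cites(a,d)
round 1: derive cover(a,h) via R0 from cites(a,h)
round 1: derive cover(a,i) via R0 from cites(a,i)
round 1: derive cover(d,g) via R0 from cites(d,g)
round 1: derive cover(e,e) via R0 from cites(e,e)
round 1: derive cover(e,i) via R0 from cites(e,i)
round 1: derive cover(g,a) via R0 from cites(g,a)
round 1: derive cover(g,d) via R0 from cites(g,d)
round 1: derive cover(g,h) via R0 from cites(g,h)
round 1: derive cover(g,i) via R0 from cites(g,i)
round 1: derive cover(h,h) via R0 from cites(h,h)
round 1: derive cover(i,a) via R0 from cites(i,a)
round 1: derive cover(i,d) via R0 from cites(i,d)
round 2: derive cover(a,a) via R1 from cover(a,i), cover(i,a)
round 2: derive cover(a,g) via R1 from cover(a,d), cover(d,g)
round 2: derive cover(d,a) via R1 from cover(d,g), cover(g,a)
round 2: derive cover(d,d) via R1 from cover(d,g), cover(g,d)
round 2: derive cover(d,h) via R1 from cover(d,g), cover(g,h)
round 2: derive cover(d,i) via R1 from cover(d,g), cover(g,i)
round 2: derive cover(e,a) via R1 from cover(e,i), cover(i,a)
round 2: derive cover(e,d) via R1 from cover(e,i), cover(i,d)
round 2: derive cover(g,g) via R1 from cover(g,d), cover(d,g)
round 2: derive cover(i,g) via R1 from cover(i,d), cover(d,g)
round 2: derive cover(i,h) via R1 from cover(i,a), cover(a,h)
round 2: derive cover(i,i) via R1 from cover(i,a), cover(a,i)
round 3: derive cover(e,g) via R1 from cover(e,a), cover(a,g)
round 3: derive cover(e,h) via R1 from cover(e,a), cover(a,h)

no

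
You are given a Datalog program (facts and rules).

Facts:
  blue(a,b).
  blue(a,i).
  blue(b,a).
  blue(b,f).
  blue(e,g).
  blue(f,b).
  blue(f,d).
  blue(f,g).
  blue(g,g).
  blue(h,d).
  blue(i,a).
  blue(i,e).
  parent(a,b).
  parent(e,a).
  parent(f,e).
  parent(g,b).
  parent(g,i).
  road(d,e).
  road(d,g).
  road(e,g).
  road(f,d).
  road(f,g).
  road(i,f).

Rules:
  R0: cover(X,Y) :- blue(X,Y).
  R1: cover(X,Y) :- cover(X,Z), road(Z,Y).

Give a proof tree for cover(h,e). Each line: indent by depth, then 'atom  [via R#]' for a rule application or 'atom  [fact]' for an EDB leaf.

cover(h,e)  [via R1]
  cover(h,d)  [via R0]
    blue(h,d)  [fact]
  road(d,e)  [fact]

round 1: derive cover(a,b) via R0 from blue(a,b)
round 1: derive cover(a,i) via R0 from blue(a,i)
round 1: derive cover(b,a) via R0 from blue(b,a)
round 1: derive cover(b,f) via R0 from blue(b,f)
round 1: derive cover(e,g) via R0 from blue(e,g)
round 1: derive cover(f,b) via R0 from blue(f,b)
round 1: derive cover(f,d) via R0 from blue(f,d)
round 1: derive cover(f,g) via R0 from blue(f,g)
round 1: derive cover(g,g) via R0 from blue(g,g)
round 1: derive cover(h,d) via R0 from blue(h,d)
round 1: derive cover(i,a) via R0 from blue(i,a)
round 1: derive cover(i,e) via R0 from blue(i,e)
round 2: derive cover(a,f) via R1 from cover(a,i), road(i,f)
round 2: derive cover(b,d) via R1 from cover(b,f), road(f,d)
round 2: derive cover(b,g) via R1 from cover(b,f), road(f,g)
round 2: derive cover(f,e) via R1 from cover(f,d), road(d,e)
round 2: derive cover(h,e) via R1 from cover(h,d), road(d,e)
round 2: derive cover(h,g) via R1 from cover(h,d), road(d,g)
round 2: derive cover(i,g) via R1 from cover(i,e), road(e,g)
round 3: derive cover(a,d) via R1 from cover(a,f), road(f,d)
round 3: derive cover(a,g) via R1 from cover(a,f), road(f,g)
round 3: derive cover(b,e) via R1 from cover(b,d), road(d,e)
round 4: derive cover(a,e) via R1 from cover(a,d), road(d,e)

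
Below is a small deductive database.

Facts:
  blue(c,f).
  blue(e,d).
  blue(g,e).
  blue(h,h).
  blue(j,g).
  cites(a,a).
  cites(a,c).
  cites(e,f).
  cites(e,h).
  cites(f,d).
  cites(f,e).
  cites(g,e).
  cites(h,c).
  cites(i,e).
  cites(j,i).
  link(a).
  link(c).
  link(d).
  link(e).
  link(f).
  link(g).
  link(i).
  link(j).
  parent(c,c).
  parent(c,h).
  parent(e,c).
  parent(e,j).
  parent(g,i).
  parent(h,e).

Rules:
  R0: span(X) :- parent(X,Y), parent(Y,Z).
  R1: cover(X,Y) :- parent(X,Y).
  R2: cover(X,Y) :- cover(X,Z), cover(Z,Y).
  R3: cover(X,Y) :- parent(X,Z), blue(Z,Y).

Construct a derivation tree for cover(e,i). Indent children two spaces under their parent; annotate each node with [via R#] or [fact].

cover(e,i)  [via R2]
  cover(e,g)  [via R3]
    parent(e,j)  [fact]
    blue(j,g)  [fact]
  cover(g,i)  [via R1]
    parent(g,i)  [fact]

round 1: derive cover(c,c) via R1 from parent(c,c)
round 1: derive cover(c,h) via R1 from parent(c,h)
round 1: derive cover(e,c) via R1 from parent(e,c)
round 1: derive cover(e,j) via R1 from parent(e,j)
round 1: derive cover(g,i) via R1 from parent(g,i)
round 1: derive cover(h,e) via R1 from parent(h,e)
round 1: derive cover(c,f) via R3 from parent(c,c), blue(c,f)
round 1: derive cover(e,f) via R3 from parent(e,c), blue(c,f)
round 1: derive cover(e,g) via R3 from parent(e,j), blue(j,g)
round 1: derive cover(h,d) via R3 from parent(h,e), blue(e,d)
round 2: derive cover(c,d) via R2 from cover(c,h), cover(h,d)
round 2: derive cover(c,e) via R2 from cover(c,h), cover(h,e)
round 2: derive cover(e,h) via R2 from cover(e,c), cover(c,h)
round 2: derive cover(e,i) via R2 from cover(e,g), cover(g,i)
round 2: derive cover(h,c) via R2 from cover(h,e), cover(e,c)
round 2: derive cover(h,f) via R2 from cover(h,e), cover(e,f)
round 2: derive cover(h,g) via R2 from cover(h,e), cover(e,g)
round 2: derive cover(h,j) via R2 from cover(h,e), cover(e,j)
round 3: derive cover(c,g) via R2 from cover(c,e), cover(e,g)
round 3: derive cover(c,i) via R2 from cover(c,e), cover(e,i)
round 3: derive cover(c,j) via R2 from cover(c,e), cover(e,j)
round 3: derive cover(e,d) via R2 from cover(e,c), cover(c,d)
round 3: derive cover(e,e) via R2 from cover(e,c), cover(c,e)
round 3: derive cover(h,h) via R2 from cover(h,c), cover(c,h)
round 3: derive cover(h,i) via R2 from cover(h,e), cover(e,i)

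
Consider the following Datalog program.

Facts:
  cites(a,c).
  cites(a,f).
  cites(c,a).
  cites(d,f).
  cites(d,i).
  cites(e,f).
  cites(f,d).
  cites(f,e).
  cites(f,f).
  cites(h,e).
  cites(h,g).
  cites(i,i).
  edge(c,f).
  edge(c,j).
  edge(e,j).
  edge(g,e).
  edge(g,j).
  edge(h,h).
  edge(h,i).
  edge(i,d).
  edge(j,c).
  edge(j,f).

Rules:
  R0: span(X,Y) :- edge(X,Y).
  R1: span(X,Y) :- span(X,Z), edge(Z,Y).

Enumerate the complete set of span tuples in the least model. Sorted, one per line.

span(c,c)
span(c,f)
span(c,j)
span(e,c)
span(e,f)
span(e,j)
span(g,c)
span(g,e)
span(g,f)
span(g,j)
span(h,d)
span(h,h)
span(h,i)
span(i,d)
span(j,c)
span(j,f)
span(j,j)

round 1: derive span(c,f) via R0 from edge(c,f)
round 1: derive span(c,j) via R0 from edge(c,j)
round 1: derive span(e,j) via R0 from edge(e,j)
round 1: derive span(g,e) via R0 from edge(g,e)
round 1: derive span(g,j) via R0 from edge(g,j)
round 1: derive span(h,h) via R0 from edge(h,h)
round 1: derive span(h,i) via R0 from edge(h,i)
round 1: derive span(i,d) via R0 from edge(i,d)
round 1: derive span(j,c) via R0 from edge(j,c)
round 1: derive span(j,f) via R0 from edge(j,f)
round 2: derive span(c,c) via R1 from span(c,j), edge(j,c)
round 2: derive span(e,c) via R1 from span(e,j), edge(j,c)
round 2: derive span(e,f) via R1 from span(e,j), edge(j,f)
round 2: derive span(g,c) via R1 from span(g,j), edge(j,c)
round 2: derive span(g,f) via R1 from span(g,j), edge(j,f)
round 2: derive span(h,d) via R1 from span(h,i), edge(i,d)
round 2: derive span(j,j) via R1 from span(j,c), edge(c,j)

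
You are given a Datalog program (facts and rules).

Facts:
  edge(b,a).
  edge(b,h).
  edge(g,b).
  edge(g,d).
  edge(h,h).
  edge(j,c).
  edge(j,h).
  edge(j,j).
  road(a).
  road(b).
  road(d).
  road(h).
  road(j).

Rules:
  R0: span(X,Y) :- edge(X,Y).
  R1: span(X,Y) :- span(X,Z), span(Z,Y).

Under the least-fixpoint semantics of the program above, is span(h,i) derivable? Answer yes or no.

round 1: derive span(b,a) via R0 from edge(b,a)
round 1: derive span(b,h) via R0 from edge(b,h)
round 1: derive span(g,b) via R0 from edge(g,b)
round 1: derive span(g,d) via R0 from edge(g,d)
round 1: derive span(h,h) via R0 from edge(h,h)
round 1: derive span(j,c) via R0 from edge(j,c)
round 1: derive span(j,h) via R0 from edge(j,h)
round 1: derive span(j,j) via R0 from edge(j,j)
round 2: derive span(g,a) via R1 from span(g,b), span(b,a)
round 2: derive span(g,h) via R1 from span(g,b), span(b,h)

no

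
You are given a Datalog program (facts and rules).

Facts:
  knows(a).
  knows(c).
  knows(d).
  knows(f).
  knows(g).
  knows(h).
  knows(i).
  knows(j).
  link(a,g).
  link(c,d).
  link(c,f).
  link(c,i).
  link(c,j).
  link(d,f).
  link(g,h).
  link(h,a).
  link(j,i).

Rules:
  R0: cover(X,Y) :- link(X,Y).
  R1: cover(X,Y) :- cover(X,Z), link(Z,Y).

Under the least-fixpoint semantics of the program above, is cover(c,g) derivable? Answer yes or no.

no

round 1: derive cover(a,g) via R0 from link(a,g)
round 1: derive cover(c,d) via R0 from link(c,d)
round 1: derive cover(c,f) via R0 from link(c,f)
round 1: derive cover(c,i) via R0 from link(c,i)
round 1: derive cover(c,j) via R0 from link(c,j)
round 1: derive cover(d,f) via R0 from link(d,f)
round 1: derive cover(g,h) via R0 from link(g,h)
round 1: derive cover(h,a) via R0 from link(h,a)
round 1: derive cover(j,i) via R0 from link(j,i)
round 2: derive cover(a,h) via R1 from cover(a,g), link(g,h)
round 2: derive cover(g,a) via R1 from cover(g,h), link(h,a)
round 2: derive cover(h,g) via R1 from cover(h,a), link(a,g)
round 3: derive cover(a,a) via R1 from cover(a,h), link(h,a)
round 3: derive cover(g,g) via R1 from cover(g,a), link(a,g)
round 3: derive cover(h,h) via R1 from cover(h,g), link(g,h)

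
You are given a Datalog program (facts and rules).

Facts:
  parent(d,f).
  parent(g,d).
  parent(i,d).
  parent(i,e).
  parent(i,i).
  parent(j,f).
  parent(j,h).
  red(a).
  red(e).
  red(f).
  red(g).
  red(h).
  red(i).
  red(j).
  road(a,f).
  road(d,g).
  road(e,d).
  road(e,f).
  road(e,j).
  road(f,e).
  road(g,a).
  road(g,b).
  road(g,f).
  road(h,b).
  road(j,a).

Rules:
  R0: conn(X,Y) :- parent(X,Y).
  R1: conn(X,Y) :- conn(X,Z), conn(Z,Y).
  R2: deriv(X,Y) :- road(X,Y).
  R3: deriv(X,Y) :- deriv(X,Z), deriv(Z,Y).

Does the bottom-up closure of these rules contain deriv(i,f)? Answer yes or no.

no

round 1: derive deriv(a,f) via R2 from road(a,f)
round 1: derive deriv(d,g) via R2 from road(d,g)
round 1: derive deriv(e,d) via R2 from road(e,d)
round 1: derive deriv(e,f) via R2 from road(e,f)
round 1: derive deriv(e,j) via R2 from road(e,j)
round 1: derive deriv(f,e) via R2 from road(f,e)
round 1: derive deriv(g,a) via R2 from road(g,a)
round 1: derive deriv(g,b) via R2 from road(g,b)
round 1: derive deriv(g,f) via R2 from road(g,f)
round 1: derive deriv(h,b) via R2 from road(h,b)
round 1: derive deriv(j,a) via R2 from road(j,a)
round 2: derive deriv(a,e) via R3 from deriv(a,f), deriv(f,e)
round 2: derive deriv(d,a) via R3 from deriv(d,g), deriv(g,a)
round 2: derive deriv(d,b) via R3 from deriv(d,g), deriv(g,b)
round 2: derive deriv(d,f) via R3 from deriv(d,g), deriv(g,f)
round 2: derive deriv(e,a) via R3 from deriv(e,j), deriv(j,a)
round 2: derive deriv(e,e) via R3 from deriv(e,f), deriv(f,e)
round 2: derive deriv(e,g) via R3 from deriv(e,d), deriv(d,g)
round 2: derive deriv(f,d) via R3 from deriv(f,e), deriv(e,d)
round 2: derive deriv(f,f) via R3 from deriv(f,e), deriv(e,f)
round 2: derive deriv(f,j) via R3 from deriv(f,e), deriv(e,j)
round 2: derive deriv(g,e) via R3 from deriv(g,f), deriv(f,e)
round 2: derive deriv(j,f) via R3 from deriv(j,a), deriv(a,f)
round 3: derive deriv(a,a) via R3 from deriv(a,e), deriv(e,a)
round 3: derive deriv(a,d) via R3 from deriv(a,e), deriv(e,d)
round 3: derive deriv(a,g) via R3 from deriv(a,e), deriv(e,g)
round 3: derive deriv(a,j) via R3 from deriv(a,e), deriv(e,j)
round 3: derive deriv(d,d) via R3 from deriv(d,f), deriv(f,d)
round 3: derive deriv(d,e) via R3 from deriv(d,a), deriv(a,e)
round 3: derive deriv(d,j) via R3 from deriv(d,f), deriv(f,j)
round 3: derive deriv(e,b) via R3 from deriv(e,d), deriv(d,b)
round 3: derive deriv(f,a) via R3 from deriv(f,d), deriv(d,a)
round 3: derive deriv(f,b) via R3 from deriv(f,d), deriv(d,b)
round 3: derive deriv(f,g) via R3 from deriv(f,d), deriv(d,g)
round 3: derive deriv(g,d) via R3 from deriv(g,e), deriv(e,d)
round 3: derive deriv(g,g) via R3 from deriv(g,e), deriv(e,g)
round 3: derive deriv(g,j) via R3 from deriv(g,e), deriv(e,j)
round 3: derive deriv(j,d) via R3 from deriv(j,f), deriv(f,d)
round 3: derive deriv(j,e) via R3 from deriv(j,a), deriv(a,e)
round 3: derive deriv(j,j) via R3 from deriv(j,f), deriv(f,j)
round 4: derive deriv(a,b) via R3 from deriv(a,d), deriv(d,b)
round 4: derive deriv(j,b) via R3 from deriv(j,d), deriv(d,b)
round 4: derive deriv(j,g) via R3 from deriv(j,a), deriv(a,g)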